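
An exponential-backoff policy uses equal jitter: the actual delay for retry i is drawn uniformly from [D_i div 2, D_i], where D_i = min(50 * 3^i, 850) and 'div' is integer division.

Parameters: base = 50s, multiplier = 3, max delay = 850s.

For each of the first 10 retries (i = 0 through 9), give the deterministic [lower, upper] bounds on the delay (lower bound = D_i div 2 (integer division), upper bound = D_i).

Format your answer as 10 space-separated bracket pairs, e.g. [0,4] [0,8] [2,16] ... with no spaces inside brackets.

Answer: [25,50] [75,150] [225,450] [425,850] [425,850] [425,850] [425,850] [425,850] [425,850] [425,850]

Derivation:
Computing bounds per retry:
  i=0: D_i=min(50*3^0,850)=50, bounds=[25,50]
  i=1: D_i=min(50*3^1,850)=150, bounds=[75,150]
  i=2: D_i=min(50*3^2,850)=450, bounds=[225,450]
  i=3: D_i=min(50*3^3,850)=850, bounds=[425,850]
  i=4: D_i=min(50*3^4,850)=850, bounds=[425,850]
  i=5: D_i=min(50*3^5,850)=850, bounds=[425,850]
  i=6: D_i=min(50*3^6,850)=850, bounds=[425,850]
  i=7: D_i=min(50*3^7,850)=850, bounds=[425,850]
  i=8: D_i=min(50*3^8,850)=850, bounds=[425,850]
  i=9: D_i=min(50*3^9,850)=850, bounds=[425,850]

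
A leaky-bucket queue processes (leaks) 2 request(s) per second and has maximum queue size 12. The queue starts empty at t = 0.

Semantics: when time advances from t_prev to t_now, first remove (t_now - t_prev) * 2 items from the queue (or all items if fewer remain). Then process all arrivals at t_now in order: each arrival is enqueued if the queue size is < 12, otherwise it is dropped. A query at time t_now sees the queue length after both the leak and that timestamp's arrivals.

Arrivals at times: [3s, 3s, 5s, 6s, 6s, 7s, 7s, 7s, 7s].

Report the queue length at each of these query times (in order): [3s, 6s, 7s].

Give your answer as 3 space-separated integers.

Answer: 2 2 4

Derivation:
Queue lengths at query times:
  query t=3s: backlog = 2
  query t=6s: backlog = 2
  query t=7s: backlog = 4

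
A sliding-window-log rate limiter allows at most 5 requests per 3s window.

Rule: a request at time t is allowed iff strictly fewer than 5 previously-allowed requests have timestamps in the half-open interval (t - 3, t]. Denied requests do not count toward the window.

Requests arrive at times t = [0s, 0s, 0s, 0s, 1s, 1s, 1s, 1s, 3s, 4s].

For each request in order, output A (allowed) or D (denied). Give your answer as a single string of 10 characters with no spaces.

Answer: AAAAADDDAA

Derivation:
Tracking allowed requests in the window:
  req#1 t=0s: ALLOW
  req#2 t=0s: ALLOW
  req#3 t=0s: ALLOW
  req#4 t=0s: ALLOW
  req#5 t=1s: ALLOW
  req#6 t=1s: DENY
  req#7 t=1s: DENY
  req#8 t=1s: DENY
  req#9 t=3s: ALLOW
  req#10 t=4s: ALLOW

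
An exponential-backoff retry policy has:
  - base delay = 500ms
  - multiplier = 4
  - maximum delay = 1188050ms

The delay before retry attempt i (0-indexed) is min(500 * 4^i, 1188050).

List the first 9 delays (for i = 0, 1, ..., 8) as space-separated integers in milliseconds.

Answer: 500 2000 8000 32000 128000 512000 1188050 1188050 1188050

Derivation:
Computing each delay:
  i=0: min(500*4^0, 1188050) = 500
  i=1: min(500*4^1, 1188050) = 2000
  i=2: min(500*4^2, 1188050) = 8000
  i=3: min(500*4^3, 1188050) = 32000
  i=4: min(500*4^4, 1188050) = 128000
  i=5: min(500*4^5, 1188050) = 512000
  i=6: min(500*4^6, 1188050) = 1188050
  i=7: min(500*4^7, 1188050) = 1188050
  i=8: min(500*4^8, 1188050) = 1188050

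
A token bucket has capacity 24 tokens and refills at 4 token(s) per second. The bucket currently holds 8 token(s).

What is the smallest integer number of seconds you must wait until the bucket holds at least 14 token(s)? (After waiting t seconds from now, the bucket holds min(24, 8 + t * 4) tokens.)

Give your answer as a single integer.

Need 8 + t * 4 >= 14, so t >= 6/4.
Smallest integer t = ceil(6/4) = 2.

Answer: 2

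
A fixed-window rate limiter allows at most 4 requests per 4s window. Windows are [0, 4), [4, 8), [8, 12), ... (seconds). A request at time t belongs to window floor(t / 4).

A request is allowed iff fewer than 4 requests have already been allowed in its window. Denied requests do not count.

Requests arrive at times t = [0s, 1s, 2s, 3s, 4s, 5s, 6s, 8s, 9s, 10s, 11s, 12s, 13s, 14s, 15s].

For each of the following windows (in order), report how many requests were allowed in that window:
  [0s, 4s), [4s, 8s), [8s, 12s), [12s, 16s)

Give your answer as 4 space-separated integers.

Processing requests:
  req#1 t=0s (window 0): ALLOW
  req#2 t=1s (window 0): ALLOW
  req#3 t=2s (window 0): ALLOW
  req#4 t=3s (window 0): ALLOW
  req#5 t=4s (window 1): ALLOW
  req#6 t=5s (window 1): ALLOW
  req#7 t=6s (window 1): ALLOW
  req#8 t=8s (window 2): ALLOW
  req#9 t=9s (window 2): ALLOW
  req#10 t=10s (window 2): ALLOW
  req#11 t=11s (window 2): ALLOW
  req#12 t=12s (window 3): ALLOW
  req#13 t=13s (window 3): ALLOW
  req#14 t=14s (window 3): ALLOW
  req#15 t=15s (window 3): ALLOW

Allowed counts by window: 4 3 4 4

Answer: 4 3 4 4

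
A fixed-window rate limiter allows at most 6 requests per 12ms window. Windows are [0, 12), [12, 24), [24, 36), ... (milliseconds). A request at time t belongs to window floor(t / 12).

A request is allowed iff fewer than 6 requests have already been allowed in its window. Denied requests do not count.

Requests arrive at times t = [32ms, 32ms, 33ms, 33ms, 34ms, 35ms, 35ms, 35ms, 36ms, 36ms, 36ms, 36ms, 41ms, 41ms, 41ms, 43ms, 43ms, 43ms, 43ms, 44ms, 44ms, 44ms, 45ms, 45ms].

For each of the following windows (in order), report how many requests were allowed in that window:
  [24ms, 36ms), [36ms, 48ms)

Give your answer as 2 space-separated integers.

Answer: 6 6

Derivation:
Processing requests:
  req#1 t=32ms (window 2): ALLOW
  req#2 t=32ms (window 2): ALLOW
  req#3 t=33ms (window 2): ALLOW
  req#4 t=33ms (window 2): ALLOW
  req#5 t=34ms (window 2): ALLOW
  req#6 t=35ms (window 2): ALLOW
  req#7 t=35ms (window 2): DENY
  req#8 t=35ms (window 2): DENY
  req#9 t=36ms (window 3): ALLOW
  req#10 t=36ms (window 3): ALLOW
  req#11 t=36ms (window 3): ALLOW
  req#12 t=36ms (window 3): ALLOW
  req#13 t=41ms (window 3): ALLOW
  req#14 t=41ms (window 3): ALLOW
  req#15 t=41ms (window 3): DENY
  req#16 t=43ms (window 3): DENY
  req#17 t=43ms (window 3): DENY
  req#18 t=43ms (window 3): DENY
  req#19 t=43ms (window 3): DENY
  req#20 t=44ms (window 3): DENY
  req#21 t=44ms (window 3): DENY
  req#22 t=44ms (window 3): DENY
  req#23 t=45ms (window 3): DENY
  req#24 t=45ms (window 3): DENY

Allowed counts by window: 6 6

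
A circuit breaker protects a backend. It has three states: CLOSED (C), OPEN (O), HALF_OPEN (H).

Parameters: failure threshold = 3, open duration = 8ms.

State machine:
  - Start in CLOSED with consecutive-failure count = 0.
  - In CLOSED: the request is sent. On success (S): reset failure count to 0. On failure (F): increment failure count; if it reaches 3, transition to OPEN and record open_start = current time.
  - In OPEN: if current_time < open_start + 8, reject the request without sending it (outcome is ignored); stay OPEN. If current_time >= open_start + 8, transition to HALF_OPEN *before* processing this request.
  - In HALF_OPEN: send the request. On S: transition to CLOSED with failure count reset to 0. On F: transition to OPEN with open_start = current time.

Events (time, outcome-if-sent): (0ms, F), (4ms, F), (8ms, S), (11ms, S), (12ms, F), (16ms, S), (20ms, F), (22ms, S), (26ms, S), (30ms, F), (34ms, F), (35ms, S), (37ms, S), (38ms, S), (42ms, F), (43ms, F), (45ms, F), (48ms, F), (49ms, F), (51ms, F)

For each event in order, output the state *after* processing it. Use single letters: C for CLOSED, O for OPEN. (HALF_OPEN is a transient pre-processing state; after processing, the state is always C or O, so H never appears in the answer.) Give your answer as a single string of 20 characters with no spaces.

State after each event:
  event#1 t=0ms outcome=F: state=CLOSED
  event#2 t=4ms outcome=F: state=CLOSED
  event#3 t=8ms outcome=S: state=CLOSED
  event#4 t=11ms outcome=S: state=CLOSED
  event#5 t=12ms outcome=F: state=CLOSED
  event#6 t=16ms outcome=S: state=CLOSED
  event#7 t=20ms outcome=F: state=CLOSED
  event#8 t=22ms outcome=S: state=CLOSED
  event#9 t=26ms outcome=S: state=CLOSED
  event#10 t=30ms outcome=F: state=CLOSED
  event#11 t=34ms outcome=F: state=CLOSED
  event#12 t=35ms outcome=S: state=CLOSED
  event#13 t=37ms outcome=S: state=CLOSED
  event#14 t=38ms outcome=S: state=CLOSED
  event#15 t=42ms outcome=F: state=CLOSED
  event#16 t=43ms outcome=F: state=CLOSED
  event#17 t=45ms outcome=F: state=OPEN
  event#18 t=48ms outcome=F: state=OPEN
  event#19 t=49ms outcome=F: state=OPEN
  event#20 t=51ms outcome=F: state=OPEN

Answer: CCCCCCCCCCCCCCCCOOOO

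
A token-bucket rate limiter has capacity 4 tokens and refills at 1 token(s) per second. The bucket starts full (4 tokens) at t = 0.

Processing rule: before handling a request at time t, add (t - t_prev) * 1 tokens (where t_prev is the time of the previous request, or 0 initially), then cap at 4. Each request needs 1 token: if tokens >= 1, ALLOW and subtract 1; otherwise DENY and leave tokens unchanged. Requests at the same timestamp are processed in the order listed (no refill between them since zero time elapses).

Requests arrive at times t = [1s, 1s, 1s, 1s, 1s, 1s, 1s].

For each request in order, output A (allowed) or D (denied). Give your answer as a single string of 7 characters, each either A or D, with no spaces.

Simulating step by step:
  req#1 t=1s: ALLOW
  req#2 t=1s: ALLOW
  req#3 t=1s: ALLOW
  req#4 t=1s: ALLOW
  req#5 t=1s: DENY
  req#6 t=1s: DENY
  req#7 t=1s: DENY

Answer: AAAADDD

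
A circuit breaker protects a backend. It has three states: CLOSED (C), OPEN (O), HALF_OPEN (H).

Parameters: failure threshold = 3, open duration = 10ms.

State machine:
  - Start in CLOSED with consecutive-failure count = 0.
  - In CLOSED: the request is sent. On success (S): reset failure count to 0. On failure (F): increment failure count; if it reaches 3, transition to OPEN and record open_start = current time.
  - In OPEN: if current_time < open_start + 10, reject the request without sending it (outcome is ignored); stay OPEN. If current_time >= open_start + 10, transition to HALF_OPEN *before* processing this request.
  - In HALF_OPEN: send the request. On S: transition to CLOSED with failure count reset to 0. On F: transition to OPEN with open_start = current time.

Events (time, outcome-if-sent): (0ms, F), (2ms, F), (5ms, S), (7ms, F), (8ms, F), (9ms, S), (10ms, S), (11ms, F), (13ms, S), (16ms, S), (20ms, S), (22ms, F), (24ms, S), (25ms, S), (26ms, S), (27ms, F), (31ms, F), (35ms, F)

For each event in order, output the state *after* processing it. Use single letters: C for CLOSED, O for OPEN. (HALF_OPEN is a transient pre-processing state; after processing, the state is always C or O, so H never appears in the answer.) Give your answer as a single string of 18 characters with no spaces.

State after each event:
  event#1 t=0ms outcome=F: state=CLOSED
  event#2 t=2ms outcome=F: state=CLOSED
  event#3 t=5ms outcome=S: state=CLOSED
  event#4 t=7ms outcome=F: state=CLOSED
  event#5 t=8ms outcome=F: state=CLOSED
  event#6 t=9ms outcome=S: state=CLOSED
  event#7 t=10ms outcome=S: state=CLOSED
  event#8 t=11ms outcome=F: state=CLOSED
  event#9 t=13ms outcome=S: state=CLOSED
  event#10 t=16ms outcome=S: state=CLOSED
  event#11 t=20ms outcome=S: state=CLOSED
  event#12 t=22ms outcome=F: state=CLOSED
  event#13 t=24ms outcome=S: state=CLOSED
  event#14 t=25ms outcome=S: state=CLOSED
  event#15 t=26ms outcome=S: state=CLOSED
  event#16 t=27ms outcome=F: state=CLOSED
  event#17 t=31ms outcome=F: state=CLOSED
  event#18 t=35ms outcome=F: state=OPEN

Answer: CCCCCCCCCCCCCCCCCO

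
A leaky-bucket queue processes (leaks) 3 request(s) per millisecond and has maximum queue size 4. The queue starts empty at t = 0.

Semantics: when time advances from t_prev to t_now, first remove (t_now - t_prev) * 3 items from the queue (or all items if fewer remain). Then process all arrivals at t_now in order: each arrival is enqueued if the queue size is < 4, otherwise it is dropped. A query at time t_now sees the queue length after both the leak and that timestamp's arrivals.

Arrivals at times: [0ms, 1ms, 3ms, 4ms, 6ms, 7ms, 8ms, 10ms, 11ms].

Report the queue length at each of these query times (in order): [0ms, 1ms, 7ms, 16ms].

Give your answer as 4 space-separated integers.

Answer: 1 1 1 0

Derivation:
Queue lengths at query times:
  query t=0ms: backlog = 1
  query t=1ms: backlog = 1
  query t=7ms: backlog = 1
  query t=16ms: backlog = 0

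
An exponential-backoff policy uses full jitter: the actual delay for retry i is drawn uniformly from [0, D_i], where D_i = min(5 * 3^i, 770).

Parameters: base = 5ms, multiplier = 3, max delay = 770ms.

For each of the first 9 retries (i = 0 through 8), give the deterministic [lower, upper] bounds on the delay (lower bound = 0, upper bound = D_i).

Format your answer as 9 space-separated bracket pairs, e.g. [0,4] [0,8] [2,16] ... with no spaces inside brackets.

Computing bounds per retry:
  i=0: D_i=min(5*3^0,770)=5, bounds=[0,5]
  i=1: D_i=min(5*3^1,770)=15, bounds=[0,15]
  i=2: D_i=min(5*3^2,770)=45, bounds=[0,45]
  i=3: D_i=min(5*3^3,770)=135, bounds=[0,135]
  i=4: D_i=min(5*3^4,770)=405, bounds=[0,405]
  i=5: D_i=min(5*3^5,770)=770, bounds=[0,770]
  i=6: D_i=min(5*3^6,770)=770, bounds=[0,770]
  i=7: D_i=min(5*3^7,770)=770, bounds=[0,770]
  i=8: D_i=min(5*3^8,770)=770, bounds=[0,770]

Answer: [0,5] [0,15] [0,45] [0,135] [0,405] [0,770] [0,770] [0,770] [0,770]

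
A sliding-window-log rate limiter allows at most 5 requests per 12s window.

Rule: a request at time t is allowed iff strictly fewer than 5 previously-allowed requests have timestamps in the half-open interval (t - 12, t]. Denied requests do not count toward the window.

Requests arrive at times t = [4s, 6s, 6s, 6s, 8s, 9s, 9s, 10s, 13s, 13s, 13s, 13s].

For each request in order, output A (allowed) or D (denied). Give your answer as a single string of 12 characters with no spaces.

Tracking allowed requests in the window:
  req#1 t=4s: ALLOW
  req#2 t=6s: ALLOW
  req#3 t=6s: ALLOW
  req#4 t=6s: ALLOW
  req#5 t=8s: ALLOW
  req#6 t=9s: DENY
  req#7 t=9s: DENY
  req#8 t=10s: DENY
  req#9 t=13s: DENY
  req#10 t=13s: DENY
  req#11 t=13s: DENY
  req#12 t=13s: DENY

Answer: AAAAADDDDDDD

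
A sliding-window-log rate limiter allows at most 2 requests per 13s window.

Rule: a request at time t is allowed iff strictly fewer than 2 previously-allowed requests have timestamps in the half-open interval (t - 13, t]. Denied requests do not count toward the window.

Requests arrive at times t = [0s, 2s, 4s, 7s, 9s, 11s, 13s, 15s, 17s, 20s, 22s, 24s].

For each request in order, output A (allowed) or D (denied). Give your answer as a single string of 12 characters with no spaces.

Tracking allowed requests in the window:
  req#1 t=0s: ALLOW
  req#2 t=2s: ALLOW
  req#3 t=4s: DENY
  req#4 t=7s: DENY
  req#5 t=9s: DENY
  req#6 t=11s: DENY
  req#7 t=13s: ALLOW
  req#8 t=15s: ALLOW
  req#9 t=17s: DENY
  req#10 t=20s: DENY
  req#11 t=22s: DENY
  req#12 t=24s: DENY

Answer: AADDDDAADDDD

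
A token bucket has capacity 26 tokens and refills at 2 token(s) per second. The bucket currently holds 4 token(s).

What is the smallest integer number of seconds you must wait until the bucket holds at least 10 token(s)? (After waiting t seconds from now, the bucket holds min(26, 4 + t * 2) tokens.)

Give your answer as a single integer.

Need 4 + t * 2 >= 10, so t >= 6/2.
Smallest integer t = ceil(6/2) = 3.

Answer: 3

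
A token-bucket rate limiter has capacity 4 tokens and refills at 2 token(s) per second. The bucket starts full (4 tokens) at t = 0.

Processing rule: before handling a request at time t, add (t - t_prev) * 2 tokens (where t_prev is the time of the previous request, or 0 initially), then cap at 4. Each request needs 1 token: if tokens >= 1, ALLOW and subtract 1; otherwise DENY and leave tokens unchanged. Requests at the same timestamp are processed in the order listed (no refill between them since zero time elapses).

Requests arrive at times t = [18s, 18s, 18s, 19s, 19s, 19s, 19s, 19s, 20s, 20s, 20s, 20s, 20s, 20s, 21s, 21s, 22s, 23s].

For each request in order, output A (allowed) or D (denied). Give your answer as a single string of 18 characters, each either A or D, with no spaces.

Simulating step by step:
  req#1 t=18s: ALLOW
  req#2 t=18s: ALLOW
  req#3 t=18s: ALLOW
  req#4 t=19s: ALLOW
  req#5 t=19s: ALLOW
  req#6 t=19s: ALLOW
  req#7 t=19s: DENY
  req#8 t=19s: DENY
  req#9 t=20s: ALLOW
  req#10 t=20s: ALLOW
  req#11 t=20s: DENY
  req#12 t=20s: DENY
  req#13 t=20s: DENY
  req#14 t=20s: DENY
  req#15 t=21s: ALLOW
  req#16 t=21s: ALLOW
  req#17 t=22s: ALLOW
  req#18 t=23s: ALLOW

Answer: AAAAAADDAADDDDAAAA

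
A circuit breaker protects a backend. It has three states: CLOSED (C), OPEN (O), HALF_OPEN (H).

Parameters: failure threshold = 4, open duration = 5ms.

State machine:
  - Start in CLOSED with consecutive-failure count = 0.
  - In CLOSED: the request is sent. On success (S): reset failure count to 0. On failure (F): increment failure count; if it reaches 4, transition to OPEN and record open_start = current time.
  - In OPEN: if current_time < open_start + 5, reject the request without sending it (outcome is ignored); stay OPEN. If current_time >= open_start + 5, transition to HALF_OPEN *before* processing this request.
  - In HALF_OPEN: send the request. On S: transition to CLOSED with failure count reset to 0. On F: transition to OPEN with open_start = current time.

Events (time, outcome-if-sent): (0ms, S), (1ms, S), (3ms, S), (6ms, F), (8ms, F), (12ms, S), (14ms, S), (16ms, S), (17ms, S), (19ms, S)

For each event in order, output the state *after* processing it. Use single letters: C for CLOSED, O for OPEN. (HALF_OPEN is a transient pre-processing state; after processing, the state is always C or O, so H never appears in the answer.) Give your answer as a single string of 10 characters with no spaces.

State after each event:
  event#1 t=0ms outcome=S: state=CLOSED
  event#2 t=1ms outcome=S: state=CLOSED
  event#3 t=3ms outcome=S: state=CLOSED
  event#4 t=6ms outcome=F: state=CLOSED
  event#5 t=8ms outcome=F: state=CLOSED
  event#6 t=12ms outcome=S: state=CLOSED
  event#7 t=14ms outcome=S: state=CLOSED
  event#8 t=16ms outcome=S: state=CLOSED
  event#9 t=17ms outcome=S: state=CLOSED
  event#10 t=19ms outcome=S: state=CLOSED

Answer: CCCCCCCCCC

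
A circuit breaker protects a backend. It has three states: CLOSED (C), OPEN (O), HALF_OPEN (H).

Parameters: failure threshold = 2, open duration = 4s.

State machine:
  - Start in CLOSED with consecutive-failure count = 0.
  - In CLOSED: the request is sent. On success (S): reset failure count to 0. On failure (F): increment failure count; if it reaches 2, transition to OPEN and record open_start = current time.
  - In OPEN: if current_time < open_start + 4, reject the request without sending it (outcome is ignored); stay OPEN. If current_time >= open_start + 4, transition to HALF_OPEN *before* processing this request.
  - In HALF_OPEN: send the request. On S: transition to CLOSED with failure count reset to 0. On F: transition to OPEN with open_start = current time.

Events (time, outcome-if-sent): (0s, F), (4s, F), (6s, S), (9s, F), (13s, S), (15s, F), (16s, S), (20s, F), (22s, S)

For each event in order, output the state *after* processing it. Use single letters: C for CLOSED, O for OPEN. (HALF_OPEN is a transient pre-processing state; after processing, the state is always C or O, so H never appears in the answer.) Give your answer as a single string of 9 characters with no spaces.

Answer: COOOCCCCC

Derivation:
State after each event:
  event#1 t=0s outcome=F: state=CLOSED
  event#2 t=4s outcome=F: state=OPEN
  event#3 t=6s outcome=S: state=OPEN
  event#4 t=9s outcome=F: state=OPEN
  event#5 t=13s outcome=S: state=CLOSED
  event#6 t=15s outcome=F: state=CLOSED
  event#7 t=16s outcome=S: state=CLOSED
  event#8 t=20s outcome=F: state=CLOSED
  event#9 t=22s outcome=S: state=CLOSED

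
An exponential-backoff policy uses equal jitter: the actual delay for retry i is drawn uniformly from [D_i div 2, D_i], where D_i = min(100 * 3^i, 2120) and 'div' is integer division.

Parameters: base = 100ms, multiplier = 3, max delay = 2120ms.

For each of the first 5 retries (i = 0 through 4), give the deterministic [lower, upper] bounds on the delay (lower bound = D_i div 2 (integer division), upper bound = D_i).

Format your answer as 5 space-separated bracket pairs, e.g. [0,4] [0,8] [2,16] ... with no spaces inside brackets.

Answer: [50,100] [150,300] [450,900] [1060,2120] [1060,2120]

Derivation:
Computing bounds per retry:
  i=0: D_i=min(100*3^0,2120)=100, bounds=[50,100]
  i=1: D_i=min(100*3^1,2120)=300, bounds=[150,300]
  i=2: D_i=min(100*3^2,2120)=900, bounds=[450,900]
  i=3: D_i=min(100*3^3,2120)=2120, bounds=[1060,2120]
  i=4: D_i=min(100*3^4,2120)=2120, bounds=[1060,2120]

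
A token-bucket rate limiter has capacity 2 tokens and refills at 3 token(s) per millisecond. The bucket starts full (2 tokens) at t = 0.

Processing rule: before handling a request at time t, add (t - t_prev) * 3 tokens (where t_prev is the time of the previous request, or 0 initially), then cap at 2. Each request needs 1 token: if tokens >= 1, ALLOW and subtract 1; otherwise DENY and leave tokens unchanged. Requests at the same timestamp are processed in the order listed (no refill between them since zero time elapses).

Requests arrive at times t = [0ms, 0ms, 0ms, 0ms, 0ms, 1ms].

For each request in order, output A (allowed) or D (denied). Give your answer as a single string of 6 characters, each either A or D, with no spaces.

Simulating step by step:
  req#1 t=0ms: ALLOW
  req#2 t=0ms: ALLOW
  req#3 t=0ms: DENY
  req#4 t=0ms: DENY
  req#5 t=0ms: DENY
  req#6 t=1ms: ALLOW

Answer: AADDDA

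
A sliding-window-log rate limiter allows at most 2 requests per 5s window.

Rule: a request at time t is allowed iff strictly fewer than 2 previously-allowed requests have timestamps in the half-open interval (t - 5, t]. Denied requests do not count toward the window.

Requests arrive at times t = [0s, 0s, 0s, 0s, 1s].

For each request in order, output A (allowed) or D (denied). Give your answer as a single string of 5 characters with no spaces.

Tracking allowed requests in the window:
  req#1 t=0s: ALLOW
  req#2 t=0s: ALLOW
  req#3 t=0s: DENY
  req#4 t=0s: DENY
  req#5 t=1s: DENY

Answer: AADDD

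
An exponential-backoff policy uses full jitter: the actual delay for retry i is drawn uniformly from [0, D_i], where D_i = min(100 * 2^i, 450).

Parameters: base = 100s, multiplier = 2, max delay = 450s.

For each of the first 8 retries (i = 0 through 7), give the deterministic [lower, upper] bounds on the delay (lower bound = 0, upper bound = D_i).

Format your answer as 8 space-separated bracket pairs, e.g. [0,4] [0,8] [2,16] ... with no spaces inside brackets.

Computing bounds per retry:
  i=0: D_i=min(100*2^0,450)=100, bounds=[0,100]
  i=1: D_i=min(100*2^1,450)=200, bounds=[0,200]
  i=2: D_i=min(100*2^2,450)=400, bounds=[0,400]
  i=3: D_i=min(100*2^3,450)=450, bounds=[0,450]
  i=4: D_i=min(100*2^4,450)=450, bounds=[0,450]
  i=5: D_i=min(100*2^5,450)=450, bounds=[0,450]
  i=6: D_i=min(100*2^6,450)=450, bounds=[0,450]
  i=7: D_i=min(100*2^7,450)=450, bounds=[0,450]

Answer: [0,100] [0,200] [0,400] [0,450] [0,450] [0,450] [0,450] [0,450]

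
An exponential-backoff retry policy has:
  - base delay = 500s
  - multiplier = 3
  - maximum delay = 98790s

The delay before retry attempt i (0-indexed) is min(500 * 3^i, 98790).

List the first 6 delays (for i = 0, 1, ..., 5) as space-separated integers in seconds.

Answer: 500 1500 4500 13500 40500 98790

Derivation:
Computing each delay:
  i=0: min(500*3^0, 98790) = 500
  i=1: min(500*3^1, 98790) = 1500
  i=2: min(500*3^2, 98790) = 4500
  i=3: min(500*3^3, 98790) = 13500
  i=4: min(500*3^4, 98790) = 40500
  i=5: min(500*3^5, 98790) = 98790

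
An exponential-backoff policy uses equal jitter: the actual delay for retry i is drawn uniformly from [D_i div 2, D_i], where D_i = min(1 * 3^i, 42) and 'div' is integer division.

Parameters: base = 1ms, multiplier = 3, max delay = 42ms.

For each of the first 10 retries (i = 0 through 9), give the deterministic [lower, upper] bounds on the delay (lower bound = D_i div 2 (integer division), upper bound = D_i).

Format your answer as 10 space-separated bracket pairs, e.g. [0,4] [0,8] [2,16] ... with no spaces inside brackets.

Answer: [0,1] [1,3] [4,9] [13,27] [21,42] [21,42] [21,42] [21,42] [21,42] [21,42]

Derivation:
Computing bounds per retry:
  i=0: D_i=min(1*3^0,42)=1, bounds=[0,1]
  i=1: D_i=min(1*3^1,42)=3, bounds=[1,3]
  i=2: D_i=min(1*3^2,42)=9, bounds=[4,9]
  i=3: D_i=min(1*3^3,42)=27, bounds=[13,27]
  i=4: D_i=min(1*3^4,42)=42, bounds=[21,42]
  i=5: D_i=min(1*3^5,42)=42, bounds=[21,42]
  i=6: D_i=min(1*3^6,42)=42, bounds=[21,42]
  i=7: D_i=min(1*3^7,42)=42, bounds=[21,42]
  i=8: D_i=min(1*3^8,42)=42, bounds=[21,42]
  i=9: D_i=min(1*3^9,42)=42, bounds=[21,42]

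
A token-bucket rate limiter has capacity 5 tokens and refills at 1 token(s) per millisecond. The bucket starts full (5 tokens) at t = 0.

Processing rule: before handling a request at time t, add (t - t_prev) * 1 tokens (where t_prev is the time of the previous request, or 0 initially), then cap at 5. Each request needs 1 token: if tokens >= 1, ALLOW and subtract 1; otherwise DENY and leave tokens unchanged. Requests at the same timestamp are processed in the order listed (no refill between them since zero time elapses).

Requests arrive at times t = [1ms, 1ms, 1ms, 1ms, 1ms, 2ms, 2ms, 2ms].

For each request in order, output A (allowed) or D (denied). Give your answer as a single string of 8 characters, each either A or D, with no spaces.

Answer: AAAAAADD

Derivation:
Simulating step by step:
  req#1 t=1ms: ALLOW
  req#2 t=1ms: ALLOW
  req#3 t=1ms: ALLOW
  req#4 t=1ms: ALLOW
  req#5 t=1ms: ALLOW
  req#6 t=2ms: ALLOW
  req#7 t=2ms: DENY
  req#8 t=2ms: DENY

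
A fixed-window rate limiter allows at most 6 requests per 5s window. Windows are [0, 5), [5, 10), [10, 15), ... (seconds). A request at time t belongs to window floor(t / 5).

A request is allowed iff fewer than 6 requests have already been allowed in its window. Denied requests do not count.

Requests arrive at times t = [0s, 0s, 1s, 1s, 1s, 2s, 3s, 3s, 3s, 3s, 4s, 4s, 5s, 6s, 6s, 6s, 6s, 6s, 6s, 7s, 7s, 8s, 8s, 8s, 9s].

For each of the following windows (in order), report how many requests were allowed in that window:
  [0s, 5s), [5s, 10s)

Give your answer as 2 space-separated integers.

Processing requests:
  req#1 t=0s (window 0): ALLOW
  req#2 t=0s (window 0): ALLOW
  req#3 t=1s (window 0): ALLOW
  req#4 t=1s (window 0): ALLOW
  req#5 t=1s (window 0): ALLOW
  req#6 t=2s (window 0): ALLOW
  req#7 t=3s (window 0): DENY
  req#8 t=3s (window 0): DENY
  req#9 t=3s (window 0): DENY
  req#10 t=3s (window 0): DENY
  req#11 t=4s (window 0): DENY
  req#12 t=4s (window 0): DENY
  req#13 t=5s (window 1): ALLOW
  req#14 t=6s (window 1): ALLOW
  req#15 t=6s (window 1): ALLOW
  req#16 t=6s (window 1): ALLOW
  req#17 t=6s (window 1): ALLOW
  req#18 t=6s (window 1): ALLOW
  req#19 t=6s (window 1): DENY
  req#20 t=7s (window 1): DENY
  req#21 t=7s (window 1): DENY
  req#22 t=8s (window 1): DENY
  req#23 t=8s (window 1): DENY
  req#24 t=8s (window 1): DENY
  req#25 t=9s (window 1): DENY

Allowed counts by window: 6 6

Answer: 6 6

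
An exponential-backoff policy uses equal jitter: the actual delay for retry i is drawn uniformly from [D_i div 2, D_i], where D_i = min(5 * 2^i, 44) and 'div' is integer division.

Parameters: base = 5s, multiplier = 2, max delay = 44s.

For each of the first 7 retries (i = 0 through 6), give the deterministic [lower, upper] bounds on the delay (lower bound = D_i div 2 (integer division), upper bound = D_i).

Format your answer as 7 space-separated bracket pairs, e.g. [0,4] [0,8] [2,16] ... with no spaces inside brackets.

Answer: [2,5] [5,10] [10,20] [20,40] [22,44] [22,44] [22,44]

Derivation:
Computing bounds per retry:
  i=0: D_i=min(5*2^0,44)=5, bounds=[2,5]
  i=1: D_i=min(5*2^1,44)=10, bounds=[5,10]
  i=2: D_i=min(5*2^2,44)=20, bounds=[10,20]
  i=3: D_i=min(5*2^3,44)=40, bounds=[20,40]
  i=4: D_i=min(5*2^4,44)=44, bounds=[22,44]
  i=5: D_i=min(5*2^5,44)=44, bounds=[22,44]
  i=6: D_i=min(5*2^6,44)=44, bounds=[22,44]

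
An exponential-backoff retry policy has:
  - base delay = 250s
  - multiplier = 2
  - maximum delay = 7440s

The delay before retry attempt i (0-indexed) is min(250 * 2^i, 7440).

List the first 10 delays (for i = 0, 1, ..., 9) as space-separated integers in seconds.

Computing each delay:
  i=0: min(250*2^0, 7440) = 250
  i=1: min(250*2^1, 7440) = 500
  i=2: min(250*2^2, 7440) = 1000
  i=3: min(250*2^3, 7440) = 2000
  i=4: min(250*2^4, 7440) = 4000
  i=5: min(250*2^5, 7440) = 7440
  i=6: min(250*2^6, 7440) = 7440
  i=7: min(250*2^7, 7440) = 7440
  i=8: min(250*2^8, 7440) = 7440
  i=9: min(250*2^9, 7440) = 7440

Answer: 250 500 1000 2000 4000 7440 7440 7440 7440 7440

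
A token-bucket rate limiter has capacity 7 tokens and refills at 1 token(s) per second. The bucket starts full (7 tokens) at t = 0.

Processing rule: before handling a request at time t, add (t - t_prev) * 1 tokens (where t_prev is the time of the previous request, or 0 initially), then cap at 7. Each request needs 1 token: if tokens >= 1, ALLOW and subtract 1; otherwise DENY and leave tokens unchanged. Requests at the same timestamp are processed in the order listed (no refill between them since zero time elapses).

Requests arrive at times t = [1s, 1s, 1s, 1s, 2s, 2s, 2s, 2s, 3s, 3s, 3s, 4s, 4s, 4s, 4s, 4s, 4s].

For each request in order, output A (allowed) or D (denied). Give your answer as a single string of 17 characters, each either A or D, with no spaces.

Simulating step by step:
  req#1 t=1s: ALLOW
  req#2 t=1s: ALLOW
  req#3 t=1s: ALLOW
  req#4 t=1s: ALLOW
  req#5 t=2s: ALLOW
  req#6 t=2s: ALLOW
  req#7 t=2s: ALLOW
  req#8 t=2s: ALLOW
  req#9 t=3s: ALLOW
  req#10 t=3s: DENY
  req#11 t=3s: DENY
  req#12 t=4s: ALLOW
  req#13 t=4s: DENY
  req#14 t=4s: DENY
  req#15 t=4s: DENY
  req#16 t=4s: DENY
  req#17 t=4s: DENY

Answer: AAAAAAAAADDADDDDD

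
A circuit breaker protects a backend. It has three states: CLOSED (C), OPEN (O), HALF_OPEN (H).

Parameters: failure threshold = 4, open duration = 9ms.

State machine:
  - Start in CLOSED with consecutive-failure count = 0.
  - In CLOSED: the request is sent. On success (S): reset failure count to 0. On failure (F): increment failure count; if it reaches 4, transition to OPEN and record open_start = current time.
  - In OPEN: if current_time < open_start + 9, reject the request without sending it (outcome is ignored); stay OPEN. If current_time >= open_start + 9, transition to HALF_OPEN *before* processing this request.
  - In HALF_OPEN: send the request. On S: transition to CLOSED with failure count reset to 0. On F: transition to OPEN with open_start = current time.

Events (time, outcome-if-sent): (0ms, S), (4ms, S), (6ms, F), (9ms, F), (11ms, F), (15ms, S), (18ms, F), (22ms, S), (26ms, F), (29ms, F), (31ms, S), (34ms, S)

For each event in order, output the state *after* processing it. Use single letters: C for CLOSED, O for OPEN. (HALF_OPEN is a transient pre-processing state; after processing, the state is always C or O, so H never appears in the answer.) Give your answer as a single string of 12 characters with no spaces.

State after each event:
  event#1 t=0ms outcome=S: state=CLOSED
  event#2 t=4ms outcome=S: state=CLOSED
  event#3 t=6ms outcome=F: state=CLOSED
  event#4 t=9ms outcome=F: state=CLOSED
  event#5 t=11ms outcome=F: state=CLOSED
  event#6 t=15ms outcome=S: state=CLOSED
  event#7 t=18ms outcome=F: state=CLOSED
  event#8 t=22ms outcome=S: state=CLOSED
  event#9 t=26ms outcome=F: state=CLOSED
  event#10 t=29ms outcome=F: state=CLOSED
  event#11 t=31ms outcome=S: state=CLOSED
  event#12 t=34ms outcome=S: state=CLOSED

Answer: CCCCCCCCCCCC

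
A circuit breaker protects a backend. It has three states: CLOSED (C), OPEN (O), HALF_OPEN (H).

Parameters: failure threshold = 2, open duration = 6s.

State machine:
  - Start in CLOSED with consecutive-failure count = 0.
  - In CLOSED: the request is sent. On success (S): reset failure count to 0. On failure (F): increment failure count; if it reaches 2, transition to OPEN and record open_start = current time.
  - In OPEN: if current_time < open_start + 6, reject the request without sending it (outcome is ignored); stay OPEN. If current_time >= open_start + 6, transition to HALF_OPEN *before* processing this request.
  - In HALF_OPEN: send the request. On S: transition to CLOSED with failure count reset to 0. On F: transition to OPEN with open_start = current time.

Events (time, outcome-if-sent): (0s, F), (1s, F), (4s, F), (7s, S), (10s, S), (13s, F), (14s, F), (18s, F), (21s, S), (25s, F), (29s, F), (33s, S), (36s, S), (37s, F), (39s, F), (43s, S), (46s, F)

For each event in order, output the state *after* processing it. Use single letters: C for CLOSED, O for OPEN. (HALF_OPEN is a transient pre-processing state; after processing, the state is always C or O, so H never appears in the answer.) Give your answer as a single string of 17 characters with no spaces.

State after each event:
  event#1 t=0s outcome=F: state=CLOSED
  event#2 t=1s outcome=F: state=OPEN
  event#3 t=4s outcome=F: state=OPEN
  event#4 t=7s outcome=S: state=CLOSED
  event#5 t=10s outcome=S: state=CLOSED
  event#6 t=13s outcome=F: state=CLOSED
  event#7 t=14s outcome=F: state=OPEN
  event#8 t=18s outcome=F: state=OPEN
  event#9 t=21s outcome=S: state=CLOSED
  event#10 t=25s outcome=F: state=CLOSED
  event#11 t=29s outcome=F: state=OPEN
  event#12 t=33s outcome=S: state=OPEN
  event#13 t=36s outcome=S: state=CLOSED
  event#14 t=37s outcome=F: state=CLOSED
  event#15 t=39s outcome=F: state=OPEN
  event#16 t=43s outcome=S: state=OPEN
  event#17 t=46s outcome=F: state=OPEN

Answer: COOCCCOOCCOOCCOOO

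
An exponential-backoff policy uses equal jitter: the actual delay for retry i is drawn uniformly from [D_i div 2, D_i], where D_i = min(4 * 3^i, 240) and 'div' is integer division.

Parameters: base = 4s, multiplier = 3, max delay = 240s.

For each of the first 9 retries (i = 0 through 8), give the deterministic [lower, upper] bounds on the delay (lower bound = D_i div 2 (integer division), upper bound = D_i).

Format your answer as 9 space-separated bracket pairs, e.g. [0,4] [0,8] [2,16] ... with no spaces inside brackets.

Answer: [2,4] [6,12] [18,36] [54,108] [120,240] [120,240] [120,240] [120,240] [120,240]

Derivation:
Computing bounds per retry:
  i=0: D_i=min(4*3^0,240)=4, bounds=[2,4]
  i=1: D_i=min(4*3^1,240)=12, bounds=[6,12]
  i=2: D_i=min(4*3^2,240)=36, bounds=[18,36]
  i=3: D_i=min(4*3^3,240)=108, bounds=[54,108]
  i=4: D_i=min(4*3^4,240)=240, bounds=[120,240]
  i=5: D_i=min(4*3^5,240)=240, bounds=[120,240]
  i=6: D_i=min(4*3^6,240)=240, bounds=[120,240]
  i=7: D_i=min(4*3^7,240)=240, bounds=[120,240]
  i=8: D_i=min(4*3^8,240)=240, bounds=[120,240]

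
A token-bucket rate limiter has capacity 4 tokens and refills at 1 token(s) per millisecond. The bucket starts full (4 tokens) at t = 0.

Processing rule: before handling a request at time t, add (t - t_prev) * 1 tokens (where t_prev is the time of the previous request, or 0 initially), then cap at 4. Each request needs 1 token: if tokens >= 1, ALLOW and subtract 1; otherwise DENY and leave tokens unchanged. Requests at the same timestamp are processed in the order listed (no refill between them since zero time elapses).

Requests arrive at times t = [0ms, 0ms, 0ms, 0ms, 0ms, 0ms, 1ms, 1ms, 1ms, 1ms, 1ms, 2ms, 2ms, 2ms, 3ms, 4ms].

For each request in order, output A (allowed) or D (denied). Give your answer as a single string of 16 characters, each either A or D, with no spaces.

Answer: AAAADDADDDDADDAA

Derivation:
Simulating step by step:
  req#1 t=0ms: ALLOW
  req#2 t=0ms: ALLOW
  req#3 t=0ms: ALLOW
  req#4 t=0ms: ALLOW
  req#5 t=0ms: DENY
  req#6 t=0ms: DENY
  req#7 t=1ms: ALLOW
  req#8 t=1ms: DENY
  req#9 t=1ms: DENY
  req#10 t=1ms: DENY
  req#11 t=1ms: DENY
  req#12 t=2ms: ALLOW
  req#13 t=2ms: DENY
  req#14 t=2ms: DENY
  req#15 t=3ms: ALLOW
  req#16 t=4ms: ALLOW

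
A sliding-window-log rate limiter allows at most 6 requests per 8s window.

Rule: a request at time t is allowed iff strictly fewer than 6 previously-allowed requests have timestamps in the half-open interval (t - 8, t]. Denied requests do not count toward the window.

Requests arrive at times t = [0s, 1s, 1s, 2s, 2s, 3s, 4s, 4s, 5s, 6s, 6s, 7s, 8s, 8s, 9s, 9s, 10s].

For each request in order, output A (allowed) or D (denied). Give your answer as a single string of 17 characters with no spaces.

Tracking allowed requests in the window:
  req#1 t=0s: ALLOW
  req#2 t=1s: ALLOW
  req#3 t=1s: ALLOW
  req#4 t=2s: ALLOW
  req#5 t=2s: ALLOW
  req#6 t=3s: ALLOW
  req#7 t=4s: DENY
  req#8 t=4s: DENY
  req#9 t=5s: DENY
  req#10 t=6s: DENY
  req#11 t=6s: DENY
  req#12 t=7s: DENY
  req#13 t=8s: ALLOW
  req#14 t=8s: DENY
  req#15 t=9s: ALLOW
  req#16 t=9s: ALLOW
  req#17 t=10s: ALLOW

Answer: AAAAAADDDDDDADAAA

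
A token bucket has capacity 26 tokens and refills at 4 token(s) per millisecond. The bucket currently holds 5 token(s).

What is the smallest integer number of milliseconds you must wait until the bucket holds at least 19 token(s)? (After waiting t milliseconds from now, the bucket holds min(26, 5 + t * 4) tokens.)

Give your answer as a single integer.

Need 5 + t * 4 >= 19, so t >= 14/4.
Smallest integer t = ceil(14/4) = 4.

Answer: 4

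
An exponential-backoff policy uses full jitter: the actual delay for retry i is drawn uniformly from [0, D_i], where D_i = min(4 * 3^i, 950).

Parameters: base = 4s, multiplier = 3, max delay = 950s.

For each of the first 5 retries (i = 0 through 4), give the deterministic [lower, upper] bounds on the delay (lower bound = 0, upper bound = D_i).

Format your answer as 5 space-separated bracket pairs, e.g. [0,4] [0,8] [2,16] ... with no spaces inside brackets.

Answer: [0,4] [0,12] [0,36] [0,108] [0,324]

Derivation:
Computing bounds per retry:
  i=0: D_i=min(4*3^0,950)=4, bounds=[0,4]
  i=1: D_i=min(4*3^1,950)=12, bounds=[0,12]
  i=2: D_i=min(4*3^2,950)=36, bounds=[0,36]
  i=3: D_i=min(4*3^3,950)=108, bounds=[0,108]
  i=4: D_i=min(4*3^4,950)=324, bounds=[0,324]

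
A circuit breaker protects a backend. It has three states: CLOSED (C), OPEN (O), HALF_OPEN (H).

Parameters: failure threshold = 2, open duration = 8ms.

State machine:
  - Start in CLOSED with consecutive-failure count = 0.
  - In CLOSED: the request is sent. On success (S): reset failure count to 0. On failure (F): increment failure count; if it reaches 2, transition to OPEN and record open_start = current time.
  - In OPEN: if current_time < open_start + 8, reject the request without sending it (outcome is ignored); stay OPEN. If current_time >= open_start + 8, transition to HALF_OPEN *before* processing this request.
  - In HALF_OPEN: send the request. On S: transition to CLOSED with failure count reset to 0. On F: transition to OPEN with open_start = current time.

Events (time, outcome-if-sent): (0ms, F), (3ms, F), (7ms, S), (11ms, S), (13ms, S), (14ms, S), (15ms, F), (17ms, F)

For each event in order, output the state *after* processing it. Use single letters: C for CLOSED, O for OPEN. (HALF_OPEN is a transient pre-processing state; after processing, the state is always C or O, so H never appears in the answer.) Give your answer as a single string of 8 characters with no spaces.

State after each event:
  event#1 t=0ms outcome=F: state=CLOSED
  event#2 t=3ms outcome=F: state=OPEN
  event#3 t=7ms outcome=S: state=OPEN
  event#4 t=11ms outcome=S: state=CLOSED
  event#5 t=13ms outcome=S: state=CLOSED
  event#6 t=14ms outcome=S: state=CLOSED
  event#7 t=15ms outcome=F: state=CLOSED
  event#8 t=17ms outcome=F: state=OPEN

Answer: COOCCCCO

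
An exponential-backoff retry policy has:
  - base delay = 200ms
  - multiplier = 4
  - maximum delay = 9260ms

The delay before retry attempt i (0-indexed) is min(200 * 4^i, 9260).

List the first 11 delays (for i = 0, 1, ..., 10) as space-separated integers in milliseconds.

Answer: 200 800 3200 9260 9260 9260 9260 9260 9260 9260 9260

Derivation:
Computing each delay:
  i=0: min(200*4^0, 9260) = 200
  i=1: min(200*4^1, 9260) = 800
  i=2: min(200*4^2, 9260) = 3200
  i=3: min(200*4^3, 9260) = 9260
  i=4: min(200*4^4, 9260) = 9260
  i=5: min(200*4^5, 9260) = 9260
  i=6: min(200*4^6, 9260) = 9260
  i=7: min(200*4^7, 9260) = 9260
  i=8: min(200*4^8, 9260) = 9260
  i=9: min(200*4^9, 9260) = 9260
  i=10: min(200*4^10, 9260) = 9260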